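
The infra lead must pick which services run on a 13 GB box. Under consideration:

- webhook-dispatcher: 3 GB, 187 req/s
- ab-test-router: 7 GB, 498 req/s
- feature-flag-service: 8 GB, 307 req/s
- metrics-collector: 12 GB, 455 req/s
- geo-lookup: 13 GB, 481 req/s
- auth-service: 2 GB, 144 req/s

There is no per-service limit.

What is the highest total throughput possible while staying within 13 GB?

930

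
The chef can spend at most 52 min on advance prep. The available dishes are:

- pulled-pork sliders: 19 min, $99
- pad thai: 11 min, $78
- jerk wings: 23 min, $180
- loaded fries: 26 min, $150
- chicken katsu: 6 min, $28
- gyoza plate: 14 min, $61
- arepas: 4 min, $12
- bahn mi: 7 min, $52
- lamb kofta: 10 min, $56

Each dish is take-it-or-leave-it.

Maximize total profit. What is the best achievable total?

The ratio ordering already packs tightly: pad thai + jerk wings + bahn mi + lamb kofta, 51 min, 366.
The closest alternative, pad thai + jerk wings + chicken katsu + arepas + bahn mi, reaches only 350.

366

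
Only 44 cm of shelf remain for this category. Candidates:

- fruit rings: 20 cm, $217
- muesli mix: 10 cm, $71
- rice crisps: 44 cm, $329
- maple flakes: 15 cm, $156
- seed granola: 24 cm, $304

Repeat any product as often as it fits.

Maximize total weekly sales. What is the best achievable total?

The ratio ordering already packs tightly: fruit rings + seed granola, 44 cm, 521.
No other feasible combination exceeds 521.

521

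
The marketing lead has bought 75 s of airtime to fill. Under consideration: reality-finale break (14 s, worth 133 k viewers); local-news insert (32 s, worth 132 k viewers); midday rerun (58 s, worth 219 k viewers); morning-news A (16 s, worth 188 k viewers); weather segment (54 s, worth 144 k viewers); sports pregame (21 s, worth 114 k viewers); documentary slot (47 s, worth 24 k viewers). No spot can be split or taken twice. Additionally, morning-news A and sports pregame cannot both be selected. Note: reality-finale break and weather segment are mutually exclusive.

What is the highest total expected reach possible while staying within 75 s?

453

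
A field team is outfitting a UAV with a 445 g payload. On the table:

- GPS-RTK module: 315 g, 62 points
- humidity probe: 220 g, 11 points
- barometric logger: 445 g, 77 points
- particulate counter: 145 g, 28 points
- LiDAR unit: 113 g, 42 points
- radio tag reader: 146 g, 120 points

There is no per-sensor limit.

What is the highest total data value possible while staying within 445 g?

360

Taking 3×radio tag reader: 438 g used, 360 in data value.
That's the maximum — no swap from here does better than 360.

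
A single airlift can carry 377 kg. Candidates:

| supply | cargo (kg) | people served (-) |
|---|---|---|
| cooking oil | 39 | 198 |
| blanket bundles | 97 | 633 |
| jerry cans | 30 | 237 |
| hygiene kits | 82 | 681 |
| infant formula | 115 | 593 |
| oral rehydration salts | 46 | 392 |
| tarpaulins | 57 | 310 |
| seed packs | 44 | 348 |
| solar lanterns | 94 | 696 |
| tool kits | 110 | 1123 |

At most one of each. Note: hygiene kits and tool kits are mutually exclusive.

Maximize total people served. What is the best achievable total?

Blanket bundles + jerry cans + oral rehydration salts + solar lanterns + tool kits uses 377 of the 377 kg and totals 3081.
The closest alternative, blanket bundles + jerry cans + seed packs + solar lanterns + tool kits, reaches only 3037.

3081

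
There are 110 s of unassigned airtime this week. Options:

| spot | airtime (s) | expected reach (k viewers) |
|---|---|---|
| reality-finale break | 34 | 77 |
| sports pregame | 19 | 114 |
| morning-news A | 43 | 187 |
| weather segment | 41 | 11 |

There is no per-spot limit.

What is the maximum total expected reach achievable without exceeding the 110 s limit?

The ratio ordering already packs tightly: 5×sports pregame, 95 s, 570.

570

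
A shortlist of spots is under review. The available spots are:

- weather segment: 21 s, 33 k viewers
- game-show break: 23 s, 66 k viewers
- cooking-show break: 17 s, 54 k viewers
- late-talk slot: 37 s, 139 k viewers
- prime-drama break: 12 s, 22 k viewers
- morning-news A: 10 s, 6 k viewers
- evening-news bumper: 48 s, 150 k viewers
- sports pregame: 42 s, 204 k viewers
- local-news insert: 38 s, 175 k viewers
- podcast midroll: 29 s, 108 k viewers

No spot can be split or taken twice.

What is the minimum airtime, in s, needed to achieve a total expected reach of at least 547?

132

Need the lightest bundle worth ≥ 547.
Taking game-show break + sports pregame + local-news insert + podcast midroll gives 553 (≥ 547) for 132 s.
Any bundle with less than 132 s falls short of 547.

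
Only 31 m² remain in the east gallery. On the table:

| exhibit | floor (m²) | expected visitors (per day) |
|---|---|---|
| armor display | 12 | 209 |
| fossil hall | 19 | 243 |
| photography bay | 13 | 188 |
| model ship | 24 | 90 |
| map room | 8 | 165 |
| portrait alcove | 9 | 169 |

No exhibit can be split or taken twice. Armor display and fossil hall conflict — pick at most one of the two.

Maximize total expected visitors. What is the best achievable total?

Armor display + map room + portrait alcove uses 29 of the 31 m² and totals 543.
Every other selection either busts 31 m² or breaks a pairing rule or fails to beat 543.

543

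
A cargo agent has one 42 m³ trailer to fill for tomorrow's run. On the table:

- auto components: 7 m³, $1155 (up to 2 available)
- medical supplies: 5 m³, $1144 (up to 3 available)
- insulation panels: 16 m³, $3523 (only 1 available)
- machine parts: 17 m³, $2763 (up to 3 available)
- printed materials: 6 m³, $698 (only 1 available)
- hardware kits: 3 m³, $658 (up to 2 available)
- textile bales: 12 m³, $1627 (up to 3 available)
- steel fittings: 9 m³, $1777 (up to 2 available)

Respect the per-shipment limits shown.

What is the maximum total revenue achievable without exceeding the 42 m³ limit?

8904

Filling by ratio: 3×medical supplies + insulation panels + 2×hardware kits for 8271, with 5 m³ left unused.
The 5 m³ tied up in medical supplies is better spent on steel fittings — total rises to 8904 (41 m³).
Nothing else within 42 m³ beats 8904.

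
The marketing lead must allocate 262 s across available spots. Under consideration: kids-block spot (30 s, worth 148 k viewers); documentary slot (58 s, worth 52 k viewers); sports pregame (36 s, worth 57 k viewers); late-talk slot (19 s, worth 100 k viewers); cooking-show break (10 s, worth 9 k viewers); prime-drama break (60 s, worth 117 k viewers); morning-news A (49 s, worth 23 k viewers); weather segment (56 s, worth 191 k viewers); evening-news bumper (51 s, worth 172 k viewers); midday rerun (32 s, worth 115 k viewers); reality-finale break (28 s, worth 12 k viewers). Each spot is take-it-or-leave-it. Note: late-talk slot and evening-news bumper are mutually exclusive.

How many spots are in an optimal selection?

Best achievable expected reach is 755.
kids-block spot + prime-drama break + weather segment + evening-news bumper + midday rerun + reality-finale break hits 755 at 257 s.
Every optimal selection uses 6 spots.

6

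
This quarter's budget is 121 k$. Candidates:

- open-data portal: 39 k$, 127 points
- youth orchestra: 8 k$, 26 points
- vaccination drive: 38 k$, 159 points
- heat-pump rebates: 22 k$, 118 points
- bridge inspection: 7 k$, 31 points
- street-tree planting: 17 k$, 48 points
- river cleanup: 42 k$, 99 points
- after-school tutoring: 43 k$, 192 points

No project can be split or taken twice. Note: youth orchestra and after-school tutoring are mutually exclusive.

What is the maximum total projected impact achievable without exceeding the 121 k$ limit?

517

Best packing: vaccination drive + heat-pump rebates + street-tree planting + after-school tutoring — 120 k$, 517 total.
Next best is vaccination drive + heat-pump rebates + bridge inspection + after-school tutoring at 500 (110 k$) — short by 17.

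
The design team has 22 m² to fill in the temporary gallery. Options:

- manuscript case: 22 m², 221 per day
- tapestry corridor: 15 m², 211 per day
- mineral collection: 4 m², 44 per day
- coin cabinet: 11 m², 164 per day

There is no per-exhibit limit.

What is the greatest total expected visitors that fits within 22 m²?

328

2×coin cabinet uses 22 of the 22 m² and totals 328.
That's the maximum — no swap from here does better than 328.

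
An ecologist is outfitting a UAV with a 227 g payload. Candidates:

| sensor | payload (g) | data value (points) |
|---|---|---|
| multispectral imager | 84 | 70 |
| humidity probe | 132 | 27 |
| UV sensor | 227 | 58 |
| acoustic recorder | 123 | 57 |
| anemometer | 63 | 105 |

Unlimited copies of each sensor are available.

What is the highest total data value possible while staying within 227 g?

315

By data value per g: anemometer 1.67, multispectral imager 0.83, acoustic recorder 0.46 lead.
Taking 3×anemometer: 189 g used, 315 in data value.
No other feasible combination exceeds 315.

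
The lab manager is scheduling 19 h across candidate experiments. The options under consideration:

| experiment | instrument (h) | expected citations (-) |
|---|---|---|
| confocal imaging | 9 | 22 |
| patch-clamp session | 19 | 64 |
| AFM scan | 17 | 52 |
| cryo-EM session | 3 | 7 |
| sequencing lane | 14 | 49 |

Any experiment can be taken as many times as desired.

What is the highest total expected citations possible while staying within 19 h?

64

The ratio heuristic lands on cryo-EM session + sequencing lane (56) but leaves 2 h idle.
The 17 h tied up in cryo-EM session and sequencing lane is better spent on patch-clamp session — total rises to 64 (19 h).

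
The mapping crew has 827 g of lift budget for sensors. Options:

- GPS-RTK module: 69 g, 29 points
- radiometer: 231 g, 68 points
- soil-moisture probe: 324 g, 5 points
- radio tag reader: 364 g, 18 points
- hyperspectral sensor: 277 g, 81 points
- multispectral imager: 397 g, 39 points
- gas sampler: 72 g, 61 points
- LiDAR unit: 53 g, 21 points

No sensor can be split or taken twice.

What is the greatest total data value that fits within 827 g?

Best packing: GPS-RTK module + radiometer + hyperspectral sensor + gas sampler + LiDAR unit — 702 g, 260 total.
Next best is GPS-RTK module + radiometer + hyperspectral sensor + gas sampler at 239 (649 g) — short by 21.

260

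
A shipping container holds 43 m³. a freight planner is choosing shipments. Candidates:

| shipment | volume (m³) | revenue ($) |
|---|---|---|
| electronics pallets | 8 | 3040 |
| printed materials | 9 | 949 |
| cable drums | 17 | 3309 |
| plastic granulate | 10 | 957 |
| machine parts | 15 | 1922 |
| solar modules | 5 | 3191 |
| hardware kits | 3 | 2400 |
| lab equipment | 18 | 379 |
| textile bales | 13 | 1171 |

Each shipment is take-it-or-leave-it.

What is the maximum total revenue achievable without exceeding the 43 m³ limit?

Taking the top-ratio shipments first gives electronics pallets + printed materials + cable drums + solar modules + hardware kits for 12889 (42 m³).
The 9 m³ tied up in printed materials is better spent on plastic granulate — total rises to 12897 (43 m³).

12897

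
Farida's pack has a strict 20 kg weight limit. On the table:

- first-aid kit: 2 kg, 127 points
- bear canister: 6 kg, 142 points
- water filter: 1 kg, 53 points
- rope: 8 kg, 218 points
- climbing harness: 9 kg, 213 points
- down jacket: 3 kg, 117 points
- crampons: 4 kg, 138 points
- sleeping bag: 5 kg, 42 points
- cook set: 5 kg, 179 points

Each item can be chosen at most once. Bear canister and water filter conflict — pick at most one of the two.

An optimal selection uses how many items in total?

5

Best achievable utility is 715.
For example first-aid kit + water filter + rope + crampons + cook set achieves it, using 20 kg.
All optima have 5 items.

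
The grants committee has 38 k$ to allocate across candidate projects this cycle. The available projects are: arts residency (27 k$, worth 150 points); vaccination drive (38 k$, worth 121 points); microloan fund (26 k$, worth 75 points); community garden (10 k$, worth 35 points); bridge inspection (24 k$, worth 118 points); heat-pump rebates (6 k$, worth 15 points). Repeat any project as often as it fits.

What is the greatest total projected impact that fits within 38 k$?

Taking arts residency + community garden: 37 k$ used, 185 in projected impact.
The spare 1 k$ is too small for any remaining project, and no exchange beats 185.

185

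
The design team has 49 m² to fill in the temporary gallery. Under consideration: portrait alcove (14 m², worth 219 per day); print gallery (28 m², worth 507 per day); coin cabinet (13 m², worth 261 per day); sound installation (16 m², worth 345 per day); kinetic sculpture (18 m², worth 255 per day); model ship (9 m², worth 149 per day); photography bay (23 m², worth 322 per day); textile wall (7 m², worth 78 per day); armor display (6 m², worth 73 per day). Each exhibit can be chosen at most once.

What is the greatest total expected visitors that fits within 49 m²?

898

By expected visitors per m²: sound installation 21.56, coin cabinet 20.08, print gallery 18.11 lead.
Greedy by ratio would take coin cabinet + sound installation + model ship + armor display: 44 m² used, total 828.
Dropping model ship frees 9 m²; slotting in portrait alcove (14 m²) lifts the total to 898 at 49 m².
The closest alternative, coin cabinet + sound installation + kinetic sculpture, reaches only 861.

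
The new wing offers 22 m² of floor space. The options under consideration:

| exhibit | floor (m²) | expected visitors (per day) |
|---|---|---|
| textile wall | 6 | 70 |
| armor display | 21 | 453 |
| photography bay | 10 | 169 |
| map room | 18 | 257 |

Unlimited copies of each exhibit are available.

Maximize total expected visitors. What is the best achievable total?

453

Ranking by ratio (expected visitors/m²): armor display 21.57, photography bay 16.90, map room 14.28, textile wall 11.67.
The ratio ordering already packs tightly: armor display, 21 m², 453.
Every other selection either busts 22 m² or fails to beat 453.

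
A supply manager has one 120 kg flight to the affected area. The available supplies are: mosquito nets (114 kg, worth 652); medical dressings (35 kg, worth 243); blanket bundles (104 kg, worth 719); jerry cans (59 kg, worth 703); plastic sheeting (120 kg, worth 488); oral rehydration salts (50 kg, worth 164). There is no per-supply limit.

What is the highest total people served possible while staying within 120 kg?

1406

By people served per kg: jerry cans 11.92, medical dressings 6.94, blanket bundles 6.91 lead.
Taking 2×jerry cans: 118 kg used, 1406 in people served.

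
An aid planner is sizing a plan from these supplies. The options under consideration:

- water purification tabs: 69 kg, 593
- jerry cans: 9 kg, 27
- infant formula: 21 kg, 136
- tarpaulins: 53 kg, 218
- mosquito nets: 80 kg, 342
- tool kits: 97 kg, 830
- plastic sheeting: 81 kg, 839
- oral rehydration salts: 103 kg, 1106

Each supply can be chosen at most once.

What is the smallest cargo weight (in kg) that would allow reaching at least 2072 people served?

Minimise kg subject to total people served ≥ 2072.
Taking infant formula + plastic sheeting + oral rehydration salts gives 2081 (≥ 2072) for 205 kg.
Any bundle with less than 205 kg falls short of 2072.

205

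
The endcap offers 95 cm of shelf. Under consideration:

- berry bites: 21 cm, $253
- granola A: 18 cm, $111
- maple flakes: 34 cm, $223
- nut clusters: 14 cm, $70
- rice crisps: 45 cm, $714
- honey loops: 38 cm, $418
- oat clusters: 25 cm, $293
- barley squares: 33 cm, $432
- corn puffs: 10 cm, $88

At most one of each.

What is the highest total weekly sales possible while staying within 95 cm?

A density-first pass picks rice crisps + barley squares + corn puffs — 1234 at 88 cm.
Dropping barley squares and corn puffs frees 43 cm; slotting in berry bites + oat clusters (46 cm) lifts the total to 1260 at 91 cm.
An exhaustive check of the 512 subsets confirms 1260.

1260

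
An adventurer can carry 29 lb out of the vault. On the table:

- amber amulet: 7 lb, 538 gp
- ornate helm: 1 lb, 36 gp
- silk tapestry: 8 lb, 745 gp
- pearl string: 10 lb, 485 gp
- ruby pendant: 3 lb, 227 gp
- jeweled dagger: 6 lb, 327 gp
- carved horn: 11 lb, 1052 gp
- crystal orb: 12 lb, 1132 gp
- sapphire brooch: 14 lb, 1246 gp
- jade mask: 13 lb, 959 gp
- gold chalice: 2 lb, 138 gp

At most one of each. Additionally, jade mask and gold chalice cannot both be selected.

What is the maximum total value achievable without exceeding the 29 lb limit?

Taking the top-ratio items first gives ornate helm + ruby pendant + carved horn + crystal orb + gold chalice for 2585 (29 lb).
The 14 lb tied up in ornate helm and carved horn and gold chalice is better spent on sapphire brooch — total rises to 2605 (29 lb).
No other feasible combination exceeds 2605.

2605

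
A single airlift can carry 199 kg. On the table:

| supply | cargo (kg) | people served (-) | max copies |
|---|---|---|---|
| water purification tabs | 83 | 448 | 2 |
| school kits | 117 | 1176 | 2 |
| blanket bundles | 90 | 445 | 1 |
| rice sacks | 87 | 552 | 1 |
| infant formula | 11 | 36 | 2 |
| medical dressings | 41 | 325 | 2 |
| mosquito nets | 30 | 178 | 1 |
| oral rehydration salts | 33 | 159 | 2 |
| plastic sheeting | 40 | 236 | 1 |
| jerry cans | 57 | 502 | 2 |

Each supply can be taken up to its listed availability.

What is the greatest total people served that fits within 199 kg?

Greedy by ratio would take school kits + 2×infant formula + jerry cans: 196 kg used, total 1750.
The 79 kg tied up in 2×infant formula and jerry cans is better spent on 2×medical dressings — total rises to 1826 (199 kg).
That's the maximum — no swap from here does better than 1826.

1826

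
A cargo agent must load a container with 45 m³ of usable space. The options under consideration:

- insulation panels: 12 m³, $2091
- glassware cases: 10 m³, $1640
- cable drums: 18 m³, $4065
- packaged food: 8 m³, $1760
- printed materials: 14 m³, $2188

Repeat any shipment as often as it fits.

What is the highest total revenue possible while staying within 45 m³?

The ratio ordering already packs tightly: 2×cable drums + packaged food, 44 m³, 9890.
No other feasible combination exceeds 9890.

9890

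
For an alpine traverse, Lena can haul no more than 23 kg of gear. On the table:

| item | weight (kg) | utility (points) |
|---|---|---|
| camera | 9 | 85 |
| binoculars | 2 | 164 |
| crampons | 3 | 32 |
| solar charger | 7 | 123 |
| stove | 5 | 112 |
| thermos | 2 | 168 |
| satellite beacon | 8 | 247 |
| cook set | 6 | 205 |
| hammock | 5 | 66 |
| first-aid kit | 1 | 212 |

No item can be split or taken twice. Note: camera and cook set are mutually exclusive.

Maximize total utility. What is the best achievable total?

1028

Ranking by ratio (utility/kg): first-aid kit 212.00, thermos 84.00, binoculars 82.00, cook set 34.17.
Best packing: binoculars + crampons + thermos + satellite beacon + cook set + first-aid kit — 22 kg, 1028 total.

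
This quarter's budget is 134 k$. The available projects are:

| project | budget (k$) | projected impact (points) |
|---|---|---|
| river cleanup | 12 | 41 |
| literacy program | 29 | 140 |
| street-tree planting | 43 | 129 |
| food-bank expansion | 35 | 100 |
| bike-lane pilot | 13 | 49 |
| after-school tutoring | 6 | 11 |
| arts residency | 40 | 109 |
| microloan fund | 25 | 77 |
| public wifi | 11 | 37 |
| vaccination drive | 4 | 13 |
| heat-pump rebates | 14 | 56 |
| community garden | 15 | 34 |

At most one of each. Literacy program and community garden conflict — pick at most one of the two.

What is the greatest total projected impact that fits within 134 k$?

Best packing: river cleanup + literacy program + street-tree planting + microloan fund + public wifi + heat-pump rebates — 134 k$, 480 total.
Next best is river cleanup + literacy program + food-bank expansion + bike-lane pilot + microloan fund + vaccination drive + heat-pump rebates at 476 (132 k$) — short by 4.

480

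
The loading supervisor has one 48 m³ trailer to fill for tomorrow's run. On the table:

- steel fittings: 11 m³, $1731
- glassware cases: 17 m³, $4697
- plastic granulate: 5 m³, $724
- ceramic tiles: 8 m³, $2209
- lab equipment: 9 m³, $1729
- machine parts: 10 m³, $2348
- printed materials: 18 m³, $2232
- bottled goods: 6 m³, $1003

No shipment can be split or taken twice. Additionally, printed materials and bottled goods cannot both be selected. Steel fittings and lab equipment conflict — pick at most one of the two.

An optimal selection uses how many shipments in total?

Optimal total is 10985.
For example steel fittings + glassware cases + ceramic tiles + machine parts achieves it, using 46 m³.
Every optimal selection uses 4 shipments.

4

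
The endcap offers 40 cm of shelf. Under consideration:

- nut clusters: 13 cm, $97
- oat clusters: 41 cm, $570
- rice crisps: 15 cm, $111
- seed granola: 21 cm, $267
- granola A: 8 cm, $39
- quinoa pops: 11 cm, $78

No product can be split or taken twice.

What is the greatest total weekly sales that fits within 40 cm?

384

Filling by ratio: nut clusters + seed granola for 364, with 6 cm left unused.
The 13 cm tied up in nut clusters is better spent on granola A + quinoa pops — total rises to 384 (40 cm).
That's the maximum — no swap from here does better than 384.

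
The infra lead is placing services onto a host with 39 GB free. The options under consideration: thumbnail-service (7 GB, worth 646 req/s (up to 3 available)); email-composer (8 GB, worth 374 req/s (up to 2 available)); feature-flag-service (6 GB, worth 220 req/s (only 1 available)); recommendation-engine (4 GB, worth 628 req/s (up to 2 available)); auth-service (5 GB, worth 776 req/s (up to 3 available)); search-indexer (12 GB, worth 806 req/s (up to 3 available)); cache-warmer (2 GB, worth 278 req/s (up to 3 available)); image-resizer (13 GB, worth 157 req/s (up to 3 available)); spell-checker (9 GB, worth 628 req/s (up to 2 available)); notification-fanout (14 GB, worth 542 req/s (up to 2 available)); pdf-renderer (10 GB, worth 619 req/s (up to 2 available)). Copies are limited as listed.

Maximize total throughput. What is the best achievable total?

Ranking by ratio (throughput/GB): recommendation-engine 157.00, auth-service 155.20, cache-warmer 139.00.
Taking the top-ratio services first gives thumbnail-service + 2×recommendation-engine + 3×auth-service + 3×cache-warmer for 5064 (36 GB).
Replace 2×cache-warmer with thumbnail-service: the trade gains 90 net, giving 5154 at 39 GB.
No other feasible combination exceeds 5154.

5154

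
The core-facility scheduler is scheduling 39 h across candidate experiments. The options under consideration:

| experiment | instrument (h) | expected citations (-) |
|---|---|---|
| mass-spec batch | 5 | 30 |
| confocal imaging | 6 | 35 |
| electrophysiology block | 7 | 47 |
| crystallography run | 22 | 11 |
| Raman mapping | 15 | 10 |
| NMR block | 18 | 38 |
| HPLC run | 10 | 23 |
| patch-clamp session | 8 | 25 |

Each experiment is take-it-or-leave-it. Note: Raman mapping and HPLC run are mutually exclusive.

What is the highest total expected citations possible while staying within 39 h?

160

Taking mass-spec batch + confocal imaging + electrophysiology block + HPLC run + patch-clamp session: 36 h used, 160 in expected citations.
No other feasible combination exceeds 160.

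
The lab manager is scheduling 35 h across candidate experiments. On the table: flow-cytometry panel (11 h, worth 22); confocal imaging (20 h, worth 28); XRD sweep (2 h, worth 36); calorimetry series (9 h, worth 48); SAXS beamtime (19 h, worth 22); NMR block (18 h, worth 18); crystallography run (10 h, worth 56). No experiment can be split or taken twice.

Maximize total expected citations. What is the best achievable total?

Flow-cytometry panel + XRD sweep + calorimetry series + crystallography run uses 32 of the 35 h and totals 162.

162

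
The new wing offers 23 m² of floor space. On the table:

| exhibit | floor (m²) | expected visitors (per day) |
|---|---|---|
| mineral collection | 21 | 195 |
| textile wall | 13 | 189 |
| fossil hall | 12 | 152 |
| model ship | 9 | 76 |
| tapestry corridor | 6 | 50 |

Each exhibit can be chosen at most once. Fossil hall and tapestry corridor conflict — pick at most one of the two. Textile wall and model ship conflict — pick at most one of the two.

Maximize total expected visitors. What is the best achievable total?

Best packing: textile wall + tapestry corridor — 19 m², 239 total.
Nothing else feasible within 23 m² beats 239.

239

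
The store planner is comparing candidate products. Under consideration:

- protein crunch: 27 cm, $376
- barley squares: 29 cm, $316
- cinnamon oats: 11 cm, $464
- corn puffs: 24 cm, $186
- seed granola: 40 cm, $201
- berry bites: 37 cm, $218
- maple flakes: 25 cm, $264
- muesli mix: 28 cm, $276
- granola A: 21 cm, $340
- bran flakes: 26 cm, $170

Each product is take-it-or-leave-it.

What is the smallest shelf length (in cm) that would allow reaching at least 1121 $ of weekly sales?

59

Look for the lowest-shelf combination reaching 1121.
protein crunch + cinnamon oats + granola A reaches 1180 using 59 cm.
Any bundle with less than 59 cm falls short of 1121.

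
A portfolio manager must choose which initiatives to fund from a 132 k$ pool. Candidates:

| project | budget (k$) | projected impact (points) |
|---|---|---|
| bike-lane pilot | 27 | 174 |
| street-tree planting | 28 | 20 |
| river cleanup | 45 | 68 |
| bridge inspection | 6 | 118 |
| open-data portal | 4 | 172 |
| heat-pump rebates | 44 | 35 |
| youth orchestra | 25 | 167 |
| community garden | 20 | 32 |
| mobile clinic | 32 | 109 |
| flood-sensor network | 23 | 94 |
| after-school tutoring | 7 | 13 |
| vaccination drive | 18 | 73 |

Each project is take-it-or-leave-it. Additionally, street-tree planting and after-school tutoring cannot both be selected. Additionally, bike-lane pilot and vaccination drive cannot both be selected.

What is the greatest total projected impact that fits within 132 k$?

847

Taking bike-lane pilot + bridge inspection + open-data portal + youth orchestra + mobile clinic + flood-sensor network + after-school tutoring: 124 k$ used, 847 in projected impact.
Runner-up bike-lane pilot + bridge inspection + open-data portal + youth orchestra + mobile clinic + flood-sensor network tops out at 834.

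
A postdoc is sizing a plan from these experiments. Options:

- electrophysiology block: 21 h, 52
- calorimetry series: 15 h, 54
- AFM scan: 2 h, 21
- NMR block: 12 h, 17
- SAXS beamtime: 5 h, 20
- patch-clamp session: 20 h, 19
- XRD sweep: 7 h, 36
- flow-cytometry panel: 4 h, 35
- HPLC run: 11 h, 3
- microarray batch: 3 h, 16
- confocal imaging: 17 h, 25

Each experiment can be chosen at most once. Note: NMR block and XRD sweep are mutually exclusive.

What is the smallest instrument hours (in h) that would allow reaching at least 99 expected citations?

16

Look for the lowest-instrument combination reaching 99.
AFM scan + XRD sweep + flow-cytometry panel + microarray batch reaches 108 using 16 h.
Any bundle with less than 16 h falls short of 99.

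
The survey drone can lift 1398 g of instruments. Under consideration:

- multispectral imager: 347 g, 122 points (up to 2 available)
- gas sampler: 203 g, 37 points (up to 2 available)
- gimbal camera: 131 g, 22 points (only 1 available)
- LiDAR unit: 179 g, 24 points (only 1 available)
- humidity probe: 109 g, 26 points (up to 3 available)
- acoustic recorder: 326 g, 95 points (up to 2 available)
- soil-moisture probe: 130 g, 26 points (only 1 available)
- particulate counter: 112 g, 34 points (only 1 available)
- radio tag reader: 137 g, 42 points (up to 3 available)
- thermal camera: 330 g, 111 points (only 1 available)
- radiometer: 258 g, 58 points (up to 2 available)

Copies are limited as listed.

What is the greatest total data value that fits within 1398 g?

457

A density-first pass picks 2×multispectral imager + 2×radio tag reader + thermal camera — 439 at 1298 g.
Replace radio tag reader with humidity probe + particulate counter: the trade gains 18 net, giving 457 at 1382 g.
The spare 16 g is too small for any remaining sensor, and no exchange beats 457.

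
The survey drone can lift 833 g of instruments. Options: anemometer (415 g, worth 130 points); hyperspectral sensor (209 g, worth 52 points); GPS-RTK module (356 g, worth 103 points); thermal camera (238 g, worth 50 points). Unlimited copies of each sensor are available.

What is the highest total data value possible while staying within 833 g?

260

By data value per g: anemometer 0.31, GPS-RTK module 0.29, hyperspectral sensor 0.25 lead.
Best packing: 2×anemometer — 830 g, 260 total.
Every other selection either busts 833 g or fails to beat 260.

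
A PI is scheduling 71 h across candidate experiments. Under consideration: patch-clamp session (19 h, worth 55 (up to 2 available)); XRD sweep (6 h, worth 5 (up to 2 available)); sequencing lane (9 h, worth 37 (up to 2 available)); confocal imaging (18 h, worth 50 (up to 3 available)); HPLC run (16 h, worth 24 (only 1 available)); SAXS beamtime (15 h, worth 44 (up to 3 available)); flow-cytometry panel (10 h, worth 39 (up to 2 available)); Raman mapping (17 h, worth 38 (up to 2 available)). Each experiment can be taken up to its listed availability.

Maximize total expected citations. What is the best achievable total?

246

Filling by ratio: 2×sequencing lane + 2×SAXS beamtime + 2×flow-cytometry panel for 240, with 3 h left unused.
Replace SAXS beamtime with confocal imaging: the trade gains 6 net, giving 246 at 71 h.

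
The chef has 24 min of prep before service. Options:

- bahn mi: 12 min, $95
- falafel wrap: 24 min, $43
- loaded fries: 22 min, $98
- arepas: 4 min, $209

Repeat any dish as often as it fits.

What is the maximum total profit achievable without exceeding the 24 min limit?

6×arepas uses 24 of the 24 min and totals 1254.
No other feasible combination exceeds 1254.

1254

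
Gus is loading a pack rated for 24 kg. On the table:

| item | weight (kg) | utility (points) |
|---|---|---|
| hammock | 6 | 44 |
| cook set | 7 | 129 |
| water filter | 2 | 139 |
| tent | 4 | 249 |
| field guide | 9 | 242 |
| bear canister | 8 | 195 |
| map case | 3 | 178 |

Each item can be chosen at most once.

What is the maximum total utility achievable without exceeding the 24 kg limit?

890

Taking the top-ratio items first gives hammock + water filter + tent + field guide + map case for 852 (24 kg).
The 15 kg tied up in hammock and field guide is better spent on cook set + bear canister — total rises to 890 (24 kg).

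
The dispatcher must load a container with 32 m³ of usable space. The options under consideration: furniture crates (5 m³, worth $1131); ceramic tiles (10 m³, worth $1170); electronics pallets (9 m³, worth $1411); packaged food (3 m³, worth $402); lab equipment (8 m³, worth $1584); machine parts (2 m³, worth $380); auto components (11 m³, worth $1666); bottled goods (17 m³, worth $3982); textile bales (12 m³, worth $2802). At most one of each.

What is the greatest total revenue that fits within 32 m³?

Filling by ratio: machine parts + bottled goods + textile bales for 7164, with 1 m³ left unused.
Replace machine parts with packaged food: the trade gains 22 net, giving 7186 at 32 m³.
Runner-up machine parts + bottled goods + textile bales tops out at 7164.

7186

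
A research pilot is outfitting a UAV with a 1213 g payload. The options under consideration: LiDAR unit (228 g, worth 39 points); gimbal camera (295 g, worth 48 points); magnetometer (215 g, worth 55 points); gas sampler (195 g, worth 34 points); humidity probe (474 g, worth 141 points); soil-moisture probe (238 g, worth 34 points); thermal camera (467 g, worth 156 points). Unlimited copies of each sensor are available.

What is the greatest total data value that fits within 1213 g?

Best packing: magnetometer + 2×thermal camera — 1149 g, 367 total.
Nothing else within 1213 g beats 367.

367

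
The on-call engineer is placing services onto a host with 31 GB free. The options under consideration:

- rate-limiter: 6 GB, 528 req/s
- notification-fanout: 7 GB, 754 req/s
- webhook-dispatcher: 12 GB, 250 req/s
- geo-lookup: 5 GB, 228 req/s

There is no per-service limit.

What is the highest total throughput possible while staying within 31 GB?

3016

Taking 4×notification-fanout: 28 GB used, 3016 in throughput.
No other feasible combination exceeds 3016.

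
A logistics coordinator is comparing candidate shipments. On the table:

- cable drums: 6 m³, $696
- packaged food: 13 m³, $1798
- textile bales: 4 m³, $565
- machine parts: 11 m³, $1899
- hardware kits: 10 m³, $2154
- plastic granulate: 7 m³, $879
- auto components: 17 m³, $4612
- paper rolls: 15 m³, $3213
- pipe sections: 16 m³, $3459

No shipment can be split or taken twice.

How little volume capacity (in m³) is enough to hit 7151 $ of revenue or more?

31

Minimise m³ subject to total revenue ≥ 7151.
textile bales + hardware kits + auto components reaches 7331 using 31 m³.
Below 31 m³ the best achievable stays under 7151.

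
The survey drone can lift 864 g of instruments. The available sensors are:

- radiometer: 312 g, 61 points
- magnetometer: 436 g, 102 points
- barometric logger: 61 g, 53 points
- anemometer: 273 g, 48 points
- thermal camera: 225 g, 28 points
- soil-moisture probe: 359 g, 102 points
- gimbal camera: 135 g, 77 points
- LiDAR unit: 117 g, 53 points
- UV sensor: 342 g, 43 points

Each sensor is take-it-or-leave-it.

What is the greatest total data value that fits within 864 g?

285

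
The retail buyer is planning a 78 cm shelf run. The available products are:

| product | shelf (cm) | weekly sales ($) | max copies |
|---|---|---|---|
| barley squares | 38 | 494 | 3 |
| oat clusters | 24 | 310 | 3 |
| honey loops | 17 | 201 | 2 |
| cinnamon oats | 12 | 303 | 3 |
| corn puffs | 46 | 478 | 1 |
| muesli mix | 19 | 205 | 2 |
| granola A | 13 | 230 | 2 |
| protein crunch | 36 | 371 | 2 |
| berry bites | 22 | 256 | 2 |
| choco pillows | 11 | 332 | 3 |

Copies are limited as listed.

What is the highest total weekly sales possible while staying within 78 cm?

By weekly sales per cm: choco pillows 30.18, cinnamon oats 25.25, granola A 17.69 lead.
Best packing: 3×cinnamon oats + 3×choco pillows — 69 cm, 1905 total.
The spare 9 cm is too small for any remaining product, and no exchange beats 1905.

1905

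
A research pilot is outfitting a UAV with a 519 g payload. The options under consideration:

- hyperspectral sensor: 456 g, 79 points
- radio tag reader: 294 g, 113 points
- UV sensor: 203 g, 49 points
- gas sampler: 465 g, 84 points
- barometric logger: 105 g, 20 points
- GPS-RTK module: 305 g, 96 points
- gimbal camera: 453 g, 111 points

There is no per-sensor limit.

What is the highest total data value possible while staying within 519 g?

162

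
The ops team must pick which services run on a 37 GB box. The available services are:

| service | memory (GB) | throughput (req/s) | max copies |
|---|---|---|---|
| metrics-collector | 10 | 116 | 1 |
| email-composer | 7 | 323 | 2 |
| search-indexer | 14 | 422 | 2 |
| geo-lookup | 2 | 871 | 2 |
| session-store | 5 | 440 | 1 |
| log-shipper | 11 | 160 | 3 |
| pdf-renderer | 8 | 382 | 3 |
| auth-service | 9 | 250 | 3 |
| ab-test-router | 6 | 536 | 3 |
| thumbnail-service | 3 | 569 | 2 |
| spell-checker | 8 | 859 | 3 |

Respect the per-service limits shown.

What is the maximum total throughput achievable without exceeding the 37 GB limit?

5574

Density check — geo-lookup 435.50, thumbnail-service 189.67, spell-checker 107.38, ab-test-router 89.33 are the best per GB.
Greedy by ratio would take 2×geo-lookup + 2×thumbnail-service + 3×spell-checker: 34 GB used, total 5457.
Replace spell-checker with session-store + ab-test-router: the trade gains 117 net, giving 5574 at 37 GB.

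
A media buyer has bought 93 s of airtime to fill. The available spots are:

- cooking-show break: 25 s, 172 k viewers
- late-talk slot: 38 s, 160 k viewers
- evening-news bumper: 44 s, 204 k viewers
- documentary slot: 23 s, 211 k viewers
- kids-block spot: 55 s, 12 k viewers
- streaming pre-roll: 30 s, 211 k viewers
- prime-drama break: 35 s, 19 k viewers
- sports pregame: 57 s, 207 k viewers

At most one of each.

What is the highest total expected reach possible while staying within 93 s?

594

Density check — documentary slot 9.17, streaming pre-roll 7.03, cooking-show break 6.88, evening-news bumper 4.64 are the best per s.
Taking cooking-show break + documentary slot + streaming pre-roll: 78 s used, 594 in expected reach.
Runner-up cooking-show break + evening-news bumper + documentary slot tops out at 587.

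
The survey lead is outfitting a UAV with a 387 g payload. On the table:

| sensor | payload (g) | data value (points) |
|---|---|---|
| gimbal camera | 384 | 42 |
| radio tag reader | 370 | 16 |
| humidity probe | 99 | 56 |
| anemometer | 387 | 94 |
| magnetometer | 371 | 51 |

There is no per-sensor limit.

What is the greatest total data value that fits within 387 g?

Taking 3×humidity probe: 297 g used, 168 in data value.
The spare 90 g is too small for any remaining sensor, and no exchange beats 168.

168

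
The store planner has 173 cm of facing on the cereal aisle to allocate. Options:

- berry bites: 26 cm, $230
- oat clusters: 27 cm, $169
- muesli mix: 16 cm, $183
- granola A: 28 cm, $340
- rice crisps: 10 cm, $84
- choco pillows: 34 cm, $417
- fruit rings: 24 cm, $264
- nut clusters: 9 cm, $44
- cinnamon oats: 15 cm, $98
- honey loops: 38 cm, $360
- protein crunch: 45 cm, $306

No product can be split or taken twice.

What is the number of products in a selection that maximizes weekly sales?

The maximum weekly sales within 173 cm is 1794.
For example berry bites + muesli mix + granola A + choco pillows + fruit rings + honey loops achieves it, using 166 cm.
Any selection reaching 1794 contains exactly 6 products.

6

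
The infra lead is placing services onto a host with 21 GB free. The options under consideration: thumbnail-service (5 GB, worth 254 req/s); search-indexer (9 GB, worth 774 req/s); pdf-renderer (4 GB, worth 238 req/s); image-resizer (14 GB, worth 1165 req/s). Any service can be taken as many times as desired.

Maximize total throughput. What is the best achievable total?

1548

By throughput per GB: search-indexer 86.00, image-resizer 83.21, pdf-renderer 59.50, thumbnail-service 50.80 lead.
The ratio ordering already packs tightly: 2×search-indexer, 18 GB, 1548.
That's the maximum — no swap from here does better than 1548.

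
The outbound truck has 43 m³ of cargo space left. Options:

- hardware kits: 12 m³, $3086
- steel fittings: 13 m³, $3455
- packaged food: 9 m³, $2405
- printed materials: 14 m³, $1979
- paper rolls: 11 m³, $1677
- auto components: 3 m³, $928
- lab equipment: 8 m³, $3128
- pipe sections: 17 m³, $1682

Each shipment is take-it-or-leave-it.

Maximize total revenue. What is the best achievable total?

12074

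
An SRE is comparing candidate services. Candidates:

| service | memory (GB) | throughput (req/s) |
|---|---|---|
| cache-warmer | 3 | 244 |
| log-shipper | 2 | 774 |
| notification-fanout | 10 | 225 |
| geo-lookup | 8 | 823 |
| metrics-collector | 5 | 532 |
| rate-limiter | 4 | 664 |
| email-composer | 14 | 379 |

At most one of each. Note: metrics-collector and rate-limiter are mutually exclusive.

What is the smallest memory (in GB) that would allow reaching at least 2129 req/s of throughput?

14

Need the lightest bundle worth ≥ 2129.
log-shipper + geo-lookup + rate-limiter: 2261 throughput at 14 GB.
Any bundle with less than 14 GB falls short of 2129.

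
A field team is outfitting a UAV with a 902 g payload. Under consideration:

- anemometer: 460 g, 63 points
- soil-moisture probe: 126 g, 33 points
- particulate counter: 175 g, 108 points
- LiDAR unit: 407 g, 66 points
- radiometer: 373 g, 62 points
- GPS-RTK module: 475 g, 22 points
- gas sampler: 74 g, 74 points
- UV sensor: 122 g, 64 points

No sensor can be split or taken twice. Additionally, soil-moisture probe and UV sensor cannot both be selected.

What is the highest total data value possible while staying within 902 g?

312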